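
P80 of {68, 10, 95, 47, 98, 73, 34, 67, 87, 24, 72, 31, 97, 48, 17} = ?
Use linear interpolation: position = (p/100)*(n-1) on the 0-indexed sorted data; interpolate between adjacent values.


Sorted: 10, 17, 24, 31, 34, 47, 48, 67, 68, 72, 73, 87, 95, 97, 98
n = 15
Index = 80/100 * 14 = 11.2000
Lower = data[11] = 87, Upper = data[12] = 95
P80 = 87 + 0.2000*(8) = 88.6000

P80 = 88.6000


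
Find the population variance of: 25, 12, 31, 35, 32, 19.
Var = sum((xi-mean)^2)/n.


Mean = 25.6667
Squared deviations: 0.4444, 186.7778, 28.4444, 87.1111, 40.1111, 44.4444
Sum = 387.3333
Variance = 387.3333/6 = 64.5556

Variance = 64.5556


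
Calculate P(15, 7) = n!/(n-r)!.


P(15,7) = 15!/8!
= 1307674368000/40320
= 32432400

P(15,7) = 32432400


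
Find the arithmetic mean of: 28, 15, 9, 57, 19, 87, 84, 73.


Sum = 28 + 15 + 9 + 57 + 19 + 87 + 84 + 73 = 372
n = 8
Mean = 372/8 = 46.5000

Mean = 46.5000


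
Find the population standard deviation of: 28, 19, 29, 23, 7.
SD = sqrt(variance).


Mean = 21.2000
Variance = 63.3600
SD = sqrt(63.3600) = 7.9599

SD = 7.9599


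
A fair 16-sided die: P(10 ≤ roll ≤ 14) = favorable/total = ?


Favorable outcomes (10 ≤ roll ≤ 14): 5
Total outcomes = 16
P = 5/16 = 0.3125

P = 0.3125


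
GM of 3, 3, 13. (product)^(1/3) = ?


Product = 3 × 3 × 13 = 117
GM = 117^(1/3) = 4.8910

GM = 4.8910


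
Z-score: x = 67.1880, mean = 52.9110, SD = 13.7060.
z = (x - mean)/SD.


z = (67.1880 - 52.9110)/13.7060
= 14.2770/13.7060
= 1.0417

z = 1.0417


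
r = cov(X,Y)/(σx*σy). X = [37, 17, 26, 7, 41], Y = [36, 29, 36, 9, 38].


Mean X = 25.6000, Mean Y = 29.6000
SD X = 12.547510, SD Y = 10.744301
Cov = 118.640000
r = 118.640000/(12.547510*10.744301) = 0.8800

r = 0.8800


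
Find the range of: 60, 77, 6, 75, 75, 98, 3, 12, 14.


Max = 98, Min = 3
Range = 98 - 3 = 95

Range = 95


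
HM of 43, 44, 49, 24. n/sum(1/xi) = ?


Sum of reciprocals = 1/43 + 1/44 + 1/49 + 1/24 = 0.108058
HM = 4/0.108058 = 37.0172

HM = 37.0172


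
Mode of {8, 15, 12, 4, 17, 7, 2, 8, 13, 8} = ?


Frequencies: 2:1, 4:1, 7:1, 8:3, 12:1, 13:1, 15:1, 17:1
Max frequency = 3
Mode = 8

Mode = 8


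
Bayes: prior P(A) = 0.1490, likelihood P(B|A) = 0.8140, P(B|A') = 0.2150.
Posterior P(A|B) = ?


P(B) = P(B|A)*P(A) + P(B|A')*P(A')
= 0.8140*0.1490 + 0.2150*0.8510
= 0.121286 + 0.182965 = 0.304251
P(A|B) = 0.121286/0.304251 = 0.3986

P(A|B) = 0.3986


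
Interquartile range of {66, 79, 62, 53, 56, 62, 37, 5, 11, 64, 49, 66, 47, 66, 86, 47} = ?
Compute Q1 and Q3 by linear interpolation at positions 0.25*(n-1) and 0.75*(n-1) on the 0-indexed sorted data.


Sorted: 5, 11, 37, 47, 47, 49, 53, 56, 62, 62, 64, 66, 66, 66, 79, 86
Q1 (25th %ile) = 47.0000
Q3 (75th %ile) = 66.0000
IQR = 66.0000 - 47.0000 = 19.0000

IQR = 19.0000


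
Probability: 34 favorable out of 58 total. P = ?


P = 34/58 = 0.5862

P = 0.5862


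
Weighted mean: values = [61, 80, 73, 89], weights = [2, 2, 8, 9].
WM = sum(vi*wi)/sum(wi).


Numerator = 61*2 + 80*2 + 73*8 + 89*9 = 1667
Denominator = 2 + 2 + 8 + 9 = 21
WM = 1667/21 = 79.3810

WM = 79.3810


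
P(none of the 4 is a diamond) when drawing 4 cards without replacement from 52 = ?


P(no diamonds) = (39/52) × (38/51) × (37/50) × (36/49)
= 0.3038

P = 0.3038


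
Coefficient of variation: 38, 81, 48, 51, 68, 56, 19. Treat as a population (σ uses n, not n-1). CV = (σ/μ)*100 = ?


Mean = 51.5714
SD = 18.5692
CV = (18.5692/51.5714)*100 = 36.0068%

CV = 36.0068%


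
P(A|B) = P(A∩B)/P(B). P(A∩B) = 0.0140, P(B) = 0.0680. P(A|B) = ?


P(A|B) = 0.0140/0.0680 = 0.2059

P(A|B) = 0.2059


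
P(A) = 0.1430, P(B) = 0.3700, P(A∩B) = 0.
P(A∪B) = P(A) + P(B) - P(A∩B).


P(A∪B) = 0.1430 + 0.3700 - 0
= 0.5130 - 0
= 0.5130

P(A∪B) = 0.5130


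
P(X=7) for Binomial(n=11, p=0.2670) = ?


C(11,7) = 330
p^7 = 9.673393e-05
(1-p)^4 = 0.288679
P = 330 * 9.673393e-05 * 0.288679 = 0.0092

P(X=7) = 0.0092


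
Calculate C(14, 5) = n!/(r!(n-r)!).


C(14,5) = 14!/(5! × 9!)
= 87178291200/(120 × 362880)
= 2002

C(14,5) = 2002


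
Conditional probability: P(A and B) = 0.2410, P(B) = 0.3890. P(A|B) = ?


P(A|B) = 0.2410/0.3890 = 0.6195

P(A|B) = 0.6195


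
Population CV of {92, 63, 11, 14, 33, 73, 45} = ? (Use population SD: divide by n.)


Mean = 47.2857
SD = 28.1360
CV = (28.1360/47.2857)*100 = 59.5020%

CV = 59.5020%


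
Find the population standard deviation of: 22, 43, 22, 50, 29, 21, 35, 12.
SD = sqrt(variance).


Mean = 29.2500
Variance = 140.4375
SD = sqrt(140.4375) = 11.8506

SD = 11.8506


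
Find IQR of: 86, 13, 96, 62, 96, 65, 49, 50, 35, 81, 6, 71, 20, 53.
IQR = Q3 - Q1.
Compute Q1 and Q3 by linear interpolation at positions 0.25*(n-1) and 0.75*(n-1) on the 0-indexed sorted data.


Sorted: 6, 13, 20, 35, 49, 50, 53, 62, 65, 71, 81, 86, 96, 96
Q1 (25th %ile) = 38.5000
Q3 (75th %ile) = 78.5000
IQR = 78.5000 - 38.5000 = 40.0000

IQR = 40.0000


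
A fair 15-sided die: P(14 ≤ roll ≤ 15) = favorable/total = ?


Favorable outcomes (14 ≤ roll ≤ 15): 2
Total outcomes = 15
P = 2/15 = 0.1333

P = 0.1333


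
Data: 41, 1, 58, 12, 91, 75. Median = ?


Sorted: 1, 12, 41, 58, 75, 91
n = 6 (even)
Middle values: 41 and 58
Median = (41+58)/2 = 49.5000

Median = 49.5000


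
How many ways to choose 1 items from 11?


C(11,1) = 11!/(1! × 10!)
= 39916800/(1 × 3628800)
= 11

C(11,1) = 11


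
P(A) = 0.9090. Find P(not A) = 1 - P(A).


P(not A) = 1 - 0.9090 = 0.0910

P(not A) = 0.0910


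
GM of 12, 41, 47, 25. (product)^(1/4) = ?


Product = 12 × 41 × 47 × 25 = 578100
GM = 578100^(1/4) = 27.5741

GM = 27.5741


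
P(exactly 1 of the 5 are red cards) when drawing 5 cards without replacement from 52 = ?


Hypergeometric: P(X=1) = C(26,1)·C(26,4) / C(52,5)
= 26 × 14950 / 2598960
= 388700/2598960 = 0.1496

P = 0.1496


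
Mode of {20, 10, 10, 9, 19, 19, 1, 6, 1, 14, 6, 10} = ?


Frequencies: 1:2, 6:2, 9:1, 10:3, 14:1, 19:2, 20:1
Max frequency = 3
Mode = 10

Mode = 10


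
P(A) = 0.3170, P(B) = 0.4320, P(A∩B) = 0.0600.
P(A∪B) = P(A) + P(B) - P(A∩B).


P(A∪B) = 0.3170 + 0.4320 - 0.0600
= 0.7490 - 0.0600
= 0.6890

P(A∪B) = 0.6890


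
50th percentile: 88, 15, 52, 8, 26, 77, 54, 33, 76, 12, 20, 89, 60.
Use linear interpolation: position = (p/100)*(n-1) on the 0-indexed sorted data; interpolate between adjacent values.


Sorted: 8, 12, 15, 20, 26, 33, 52, 54, 60, 76, 77, 88, 89
n = 13
Index = 50/100 * 12 = 6.0000
Lower = data[6] = 52, Upper = data[7] = 54
P50 = 52 + 0*(2) = 52.0000

P50 = 52.0000


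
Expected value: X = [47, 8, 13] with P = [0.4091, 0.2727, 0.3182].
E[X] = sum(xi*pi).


E[X] = 47*0.4091 + 8*0.2727 + 13*0.3182
= 19.2277 + 2.1816 + 4.1366
= 25.5459

E[X] = 25.5459


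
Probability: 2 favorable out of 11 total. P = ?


P = 2/11 = 0.1818

P = 0.1818


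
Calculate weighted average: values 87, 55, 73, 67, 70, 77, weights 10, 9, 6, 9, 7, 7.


Numerator = 87*10 + 55*9 + 73*6 + 67*9 + 70*7 + 77*7 = 3435
Denominator = 10 + 9 + 6 + 9 + 7 + 7 = 48
WM = 3435/48 = 71.5625

WM = 71.5625


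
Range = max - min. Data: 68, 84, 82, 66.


Max = 84, Min = 66
Range = 84 - 66 = 18

Range = 18


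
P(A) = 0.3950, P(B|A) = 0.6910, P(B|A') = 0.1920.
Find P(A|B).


P(B) = P(B|A)*P(A) + P(B|A')*P(A')
= 0.6910*0.3950 + 0.1920*0.6050
= 0.272945 + 0.116160 = 0.389105
P(A|B) = 0.272945/0.389105 = 0.7015

P(A|B) = 0.7015


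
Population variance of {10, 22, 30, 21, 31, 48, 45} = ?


Mean = 29.5714
Squared deviations: 383.0408, 57.3265, 0.1837, 73.4694, 2.0408, 339.6122, 238.0408
Sum = 1093.7143
Variance = 1093.7143/7 = 156.2449

Variance = 156.2449


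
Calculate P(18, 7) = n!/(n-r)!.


P(18,7) = 18!/11!
= 6402373705728000/39916800
= 160392960

P(18,7) = 160392960


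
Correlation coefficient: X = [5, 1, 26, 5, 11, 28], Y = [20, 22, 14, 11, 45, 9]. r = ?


Mean X = 12.6667, Mean Y = 20.1667
SD X = 10.561986, SD Y = 12.019660
Cov = -40.777778
r = -40.777778/(10.561986*12.019660) = -0.3212

r = -0.3212


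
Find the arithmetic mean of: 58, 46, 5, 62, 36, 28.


Sum = 58 + 46 + 5 + 62 + 36 + 28 = 235
n = 6
Mean = 235/6 = 39.1667

Mean = 39.1667


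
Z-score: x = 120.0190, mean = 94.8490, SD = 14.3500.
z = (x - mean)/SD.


z = (120.0190 - 94.8490)/14.3500
= 25.1700/14.3500
= 1.7540

z = 1.7540


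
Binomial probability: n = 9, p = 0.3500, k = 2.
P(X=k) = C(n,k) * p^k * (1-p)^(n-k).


C(9,2) = 36
p^2 = 0.122500
(1-p)^7 = 0.049022
P = 36 * 0.122500 * 0.049022 = 0.2162

P(X=2) = 0.2162


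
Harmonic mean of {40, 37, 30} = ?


Sum of reciprocals = 1/40 + 1/37 + 1/30 = 0.085360
HM = 3/0.085360 = 35.1451

HM = 35.1451


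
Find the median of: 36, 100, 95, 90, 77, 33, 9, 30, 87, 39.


Sorted: 9, 30, 33, 36, 39, 77, 87, 90, 95, 100
n = 10 (even)
Middle values: 39 and 77
Median = (39+77)/2 = 58.0000

Median = 58.0000


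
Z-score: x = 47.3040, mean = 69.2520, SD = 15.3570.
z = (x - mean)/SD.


z = (47.3040 - 69.2520)/15.3570
= -21.9480/15.3570
= -1.4292

z = -1.4292


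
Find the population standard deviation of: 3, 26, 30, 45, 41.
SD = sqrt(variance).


Mean = 29.0000
Variance = 217.2000
SD = sqrt(217.2000) = 14.7377

SD = 14.7377


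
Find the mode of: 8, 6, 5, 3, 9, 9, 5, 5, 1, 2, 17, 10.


Frequencies: 1:1, 2:1, 3:1, 5:3, 6:1, 8:1, 9:2, 10:1, 17:1
Max frequency = 3
Mode = 5

Mode = 5


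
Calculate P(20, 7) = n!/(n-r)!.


P(20,7) = 20!/13!
= 2432902008176640000/6227020800
= 390700800

P(20,7) = 390700800


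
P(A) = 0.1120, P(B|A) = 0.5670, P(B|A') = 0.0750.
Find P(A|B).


P(B) = P(B|A)*P(A) + P(B|A')*P(A')
= 0.5670*0.1120 + 0.0750*0.8880
= 0.063504 + 0.066600 = 0.130104
P(A|B) = 0.063504/0.130104 = 0.4881

P(A|B) = 0.4881


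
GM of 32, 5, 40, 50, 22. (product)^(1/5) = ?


Product = 32 × 5 × 40 × 50 × 22 = 7040000
GM = 7040000^(1/5) = 23.4161

GM = 23.4161


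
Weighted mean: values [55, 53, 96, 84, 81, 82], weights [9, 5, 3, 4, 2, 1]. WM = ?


Numerator = 55*9 + 53*5 + 96*3 + 84*4 + 81*2 + 82*1 = 1628
Denominator = 9 + 5 + 3 + 4 + 2 + 1 = 24
WM = 1628/24 = 67.8333

WM = 67.8333


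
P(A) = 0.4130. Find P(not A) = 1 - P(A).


P(not A) = 1 - 0.4130 = 0.5870

P(not A) = 0.5870


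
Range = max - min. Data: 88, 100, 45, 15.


Max = 100, Min = 15
Range = 100 - 15 = 85

Range = 85


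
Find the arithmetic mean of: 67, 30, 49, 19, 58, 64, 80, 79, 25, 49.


Sum = 67 + 30 + 49 + 19 + 58 + 64 + 80 + 79 + 25 + 49 = 520
n = 10
Mean = 520/10 = 52.0000

Mean = 52.0000


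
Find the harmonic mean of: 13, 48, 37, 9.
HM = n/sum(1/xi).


Sum of reciprocals = 1/13 + 1/48 + 1/37 + 1/9 = 0.235895
HM = 4/0.235895 = 16.9567

HM = 16.9567


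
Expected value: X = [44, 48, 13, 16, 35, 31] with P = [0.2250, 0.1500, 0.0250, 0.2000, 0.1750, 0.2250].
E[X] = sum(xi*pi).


E[X] = 44*0.2250 + 48*0.1500 + 13*0.0250 + 16*0.2000 + 35*0.1750 + 31*0.2250
= 9.9000 + 7.2000 + 0.3250 + 3.2000 + 6.1250 + 6.9750
= 33.7250

E[X] = 33.7250


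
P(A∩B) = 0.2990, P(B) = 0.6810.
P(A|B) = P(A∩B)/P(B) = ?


P(A|B) = 0.2990/0.6810 = 0.4391

P(A|B) = 0.4391


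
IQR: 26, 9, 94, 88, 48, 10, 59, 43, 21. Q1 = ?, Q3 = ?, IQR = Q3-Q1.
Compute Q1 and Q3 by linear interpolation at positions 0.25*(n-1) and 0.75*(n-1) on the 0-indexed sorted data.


Sorted: 9, 10, 21, 26, 43, 48, 59, 88, 94
Q1 (25th %ile) = 21.0000
Q3 (75th %ile) = 59.0000
IQR = 59.0000 - 21.0000 = 38.0000

IQR = 38.0000


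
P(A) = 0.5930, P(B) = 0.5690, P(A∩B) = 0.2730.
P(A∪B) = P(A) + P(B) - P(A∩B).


P(A∪B) = 0.5930 + 0.5690 - 0.2730
= 1.1620 - 0.2730
= 0.8890

P(A∪B) = 0.8890


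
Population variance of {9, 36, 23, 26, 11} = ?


Mean = 21.0000
Squared deviations: 144.0000, 225.0000, 4.0000, 25.0000, 100.0000
Sum = 498.0000
Variance = 498.0000/5 = 99.6000

Variance = 99.6000


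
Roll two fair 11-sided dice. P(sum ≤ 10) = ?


Total outcomes = 11×11 = 121
Favorable (sum ≤ 10): 45
P = 45/121 = 0.3719

P = 0.3719


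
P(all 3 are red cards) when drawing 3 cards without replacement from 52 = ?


P(all red cards) = (26/52) × (25/51) × (24/50)
= 0.1176

P = 0.1176


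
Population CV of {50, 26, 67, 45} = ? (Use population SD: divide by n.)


Mean = 47.0000
SD = 14.6116
CV = (14.6116/47.0000)*100 = 31.0886%

CV = 31.0886%


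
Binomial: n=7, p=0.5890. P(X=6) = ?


C(7,6) = 7
p^6 = 0.041753
(1-p)^1 = 0.411000
P = 7 * 0.041753 * 0.411000 = 0.1201

P(X=6) = 0.1201


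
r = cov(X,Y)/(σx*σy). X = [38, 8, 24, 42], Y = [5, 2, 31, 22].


Mean X = 28.0000, Mean Y = 15.0000
SD X = 13.341664, SD Y = 11.979149
Cov = 48.500000
r = 48.500000/(13.341664*11.979149) = 0.3035

r = 0.3035


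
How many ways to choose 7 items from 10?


C(10,7) = 10!/(7! × 3!)
= 3628800/(5040 × 6)
= 120

C(10,7) = 120


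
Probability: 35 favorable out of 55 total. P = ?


P = 35/55 = 0.6364

P = 0.6364


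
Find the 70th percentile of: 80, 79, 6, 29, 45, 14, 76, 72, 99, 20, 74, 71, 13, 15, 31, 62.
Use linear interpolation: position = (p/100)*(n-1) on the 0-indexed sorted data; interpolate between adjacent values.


Sorted: 6, 13, 14, 15, 20, 29, 31, 45, 62, 71, 72, 74, 76, 79, 80, 99
n = 16
Index = 70/100 * 15 = 10.5000
Lower = data[10] = 72, Upper = data[11] = 74
P70 = 72 + 0.5000*(2) = 73.0000

P70 = 73.0000


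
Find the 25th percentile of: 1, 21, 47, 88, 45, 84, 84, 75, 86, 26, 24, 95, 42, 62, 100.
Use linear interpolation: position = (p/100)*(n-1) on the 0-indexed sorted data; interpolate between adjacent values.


Sorted: 1, 21, 24, 26, 42, 45, 47, 62, 75, 84, 84, 86, 88, 95, 100
n = 15
Index = 25/100 * 14 = 3.5000
Lower = data[3] = 26, Upper = data[4] = 42
P25 = 26 + 0.5000*(16) = 34.0000

P25 = 34.0000


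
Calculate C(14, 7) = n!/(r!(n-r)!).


C(14,7) = 14!/(7! × 7!)
= 87178291200/(5040 × 5040)
= 3432

C(14,7) = 3432


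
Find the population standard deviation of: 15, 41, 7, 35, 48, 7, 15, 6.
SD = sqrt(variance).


Mean = 21.7500
Variance = 251.1875
SD = sqrt(251.1875) = 15.8489

SD = 15.8489


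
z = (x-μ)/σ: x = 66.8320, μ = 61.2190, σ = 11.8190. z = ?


z = (66.8320 - 61.2190)/11.8190
= 5.6130/11.8190
= 0.4749

z = 0.4749


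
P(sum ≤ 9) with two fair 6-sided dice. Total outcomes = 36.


Total outcomes = 6×6 = 36
Favorable (sum ≤ 9): 30
P = 30/36 = 0.8333

P = 0.8333


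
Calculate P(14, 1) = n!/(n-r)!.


P(14,1) = 14!/13!
= 87178291200/6227020800
= 14

P(14,1) = 14


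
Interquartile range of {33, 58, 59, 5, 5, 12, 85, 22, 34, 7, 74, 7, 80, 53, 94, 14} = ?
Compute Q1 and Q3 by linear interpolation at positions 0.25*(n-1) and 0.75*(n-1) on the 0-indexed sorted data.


Sorted: 5, 5, 7, 7, 12, 14, 22, 33, 34, 53, 58, 59, 74, 80, 85, 94
Q1 (25th %ile) = 10.7500
Q3 (75th %ile) = 62.7500
IQR = 62.7500 - 10.7500 = 52.0000

IQR = 52.0000


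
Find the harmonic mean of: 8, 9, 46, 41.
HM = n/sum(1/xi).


Sum of reciprocals = 1/8 + 1/9 + 1/46 + 1/41 = 0.282240
HM = 4/0.282240 = 14.1723

HM = 14.1723


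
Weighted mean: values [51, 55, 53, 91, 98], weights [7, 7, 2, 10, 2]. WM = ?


Numerator = 51*7 + 55*7 + 53*2 + 91*10 + 98*2 = 1954
Denominator = 7 + 7 + 2 + 10 + 2 = 28
WM = 1954/28 = 69.7857

WM = 69.7857


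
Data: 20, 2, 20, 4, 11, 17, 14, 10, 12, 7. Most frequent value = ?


Frequencies: 2:1, 4:1, 7:1, 10:1, 11:1, 12:1, 14:1, 17:1, 20:2
Max frequency = 2
Mode = 20

Mode = 20


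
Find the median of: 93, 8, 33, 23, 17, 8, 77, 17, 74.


Sorted: 8, 8, 17, 17, 23, 33, 74, 77, 93
n = 9 (odd)
Middle value = 23

Median = 23


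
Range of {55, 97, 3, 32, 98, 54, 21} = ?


Max = 98, Min = 3
Range = 98 - 3 = 95

Range = 95


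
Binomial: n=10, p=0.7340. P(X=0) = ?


C(10,0) = 1
p^0 = 1.000000
(1-p)^10 = 1.773439e-06
P = 1 * 1.000000 * 1.773439e-06 = 1.7734e-06

P(X=0) = 1.7734e-06


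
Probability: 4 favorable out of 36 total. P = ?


P = 4/36 = 0.1111

P = 0.1111


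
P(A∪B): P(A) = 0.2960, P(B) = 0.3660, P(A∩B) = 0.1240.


P(A∪B) = 0.2960 + 0.3660 - 0.1240
= 0.6620 - 0.1240
= 0.5380

P(A∪B) = 0.5380


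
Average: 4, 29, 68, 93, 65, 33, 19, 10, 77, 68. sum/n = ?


Sum = 4 + 29 + 68 + 93 + 65 + 33 + 19 + 10 + 77 + 68 = 466
n = 10
Mean = 466/10 = 46.6000

Mean = 46.6000


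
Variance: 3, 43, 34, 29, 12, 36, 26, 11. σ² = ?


Mean = 24.2500
Squared deviations: 451.5625, 351.5625, 95.0625, 22.5625, 150.0625, 138.0625, 3.0625, 175.5625
Sum = 1387.5000
Variance = 1387.5000/8 = 173.4375

Variance = 173.4375


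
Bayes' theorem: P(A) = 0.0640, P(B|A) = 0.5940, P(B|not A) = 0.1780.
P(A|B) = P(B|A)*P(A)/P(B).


P(B) = P(B|A)*P(A) + P(B|A')*P(A')
= 0.5940*0.0640 + 0.1780*0.9360
= 0.038016 + 0.166608 = 0.204624
P(A|B) = 0.038016/0.204624 = 0.1858

P(A|B) = 0.1858


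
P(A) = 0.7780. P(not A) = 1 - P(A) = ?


P(not A) = 1 - 0.7780 = 0.2220

P(not A) = 0.2220


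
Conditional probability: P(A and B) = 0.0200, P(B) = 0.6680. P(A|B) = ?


P(A|B) = 0.0200/0.6680 = 0.0299

P(A|B) = 0.0299


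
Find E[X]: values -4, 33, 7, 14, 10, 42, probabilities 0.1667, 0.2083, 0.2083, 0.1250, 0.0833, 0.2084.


E[X] = -4*0.1667 + 33*0.2083 + 7*0.2083 + 14*0.1250 + 10*0.0833 + 42*0.2084
= -0.6668 + 6.8739 + 1.4581 + 1.7500 + 0.8330 + 8.7528
= 19.0010

E[X] = 19.0010


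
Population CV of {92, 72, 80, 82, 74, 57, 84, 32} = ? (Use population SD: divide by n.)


Mean = 71.6250
SD = 17.8041
CV = (17.8041/71.6250)*100 = 24.8573%

CV = 24.8573%


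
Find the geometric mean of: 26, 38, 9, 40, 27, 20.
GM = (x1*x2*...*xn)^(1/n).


Product = 26 × 38 × 9 × 40 × 27 × 20 = 192067200
GM = 192067200^(1/6) = 24.0201

GM = 24.0201


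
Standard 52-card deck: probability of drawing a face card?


12 face cards in 52 cards
P = 12/52 = 0.2308

P = 0.2308


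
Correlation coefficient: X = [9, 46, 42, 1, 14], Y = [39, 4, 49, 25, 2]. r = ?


Mean X = 22.4000, Mean Y = 23.8000
SD X = 18.161498, SD Y = 18.626862
Cov = -3.920000
r = -3.920000/(18.161498*18.626862) = -0.0116

r = -0.0116


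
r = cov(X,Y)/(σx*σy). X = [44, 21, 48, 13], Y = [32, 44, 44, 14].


Mean X = 31.5000, Mean Y = 33.5000
SD X = 14.840822, SD Y = 12.278029
Cov = 101.250000
r = 101.250000/(14.840822*12.278029) = 0.5557

r = 0.5557


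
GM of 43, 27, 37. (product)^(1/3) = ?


Product = 43 × 27 × 37 = 42957
GM = 42957^(1/3) = 35.0223

GM = 35.0223


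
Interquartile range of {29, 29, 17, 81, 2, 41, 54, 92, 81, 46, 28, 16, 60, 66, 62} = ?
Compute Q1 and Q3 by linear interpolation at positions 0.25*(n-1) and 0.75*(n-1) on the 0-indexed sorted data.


Sorted: 2, 16, 17, 28, 29, 29, 41, 46, 54, 60, 62, 66, 81, 81, 92
Q1 (25th %ile) = 28.5000
Q3 (75th %ile) = 64.0000
IQR = 64.0000 - 28.5000 = 35.5000

IQR = 35.5000


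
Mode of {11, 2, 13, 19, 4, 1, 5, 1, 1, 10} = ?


Frequencies: 1:3, 2:1, 4:1, 5:1, 10:1, 11:1, 13:1, 19:1
Max frequency = 3
Mode = 1

Mode = 1


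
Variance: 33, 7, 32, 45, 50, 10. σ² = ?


Mean = 29.5000
Squared deviations: 12.2500, 506.2500, 6.2500, 240.2500, 420.2500, 380.2500
Sum = 1565.5000
Variance = 1565.5000/6 = 260.9167

Variance = 260.9167


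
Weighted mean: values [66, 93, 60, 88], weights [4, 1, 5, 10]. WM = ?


Numerator = 66*4 + 93*1 + 60*5 + 88*10 = 1537
Denominator = 4 + 1 + 5 + 10 = 20
WM = 1537/20 = 76.8500

WM = 76.8500


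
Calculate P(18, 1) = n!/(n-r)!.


P(18,1) = 18!/17!
= 6402373705728000/355687428096000
= 18

P(18,1) = 18


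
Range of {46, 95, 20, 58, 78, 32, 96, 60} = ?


Max = 96, Min = 20
Range = 96 - 20 = 76

Range = 76


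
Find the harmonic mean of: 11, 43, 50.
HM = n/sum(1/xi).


Sum of reciprocals = 1/11 + 1/43 + 1/50 = 0.134165
HM = 3/0.134165 = 22.3605

HM = 22.3605


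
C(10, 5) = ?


C(10,5) = 10!/(5! × 5!)
= 3628800/(120 × 120)
= 252

C(10,5) = 252


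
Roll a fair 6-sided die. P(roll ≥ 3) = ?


Favorable outcomes (roll ≥ 3): 4
Total outcomes = 6
P = 4/6 = 0.6667

P = 0.6667


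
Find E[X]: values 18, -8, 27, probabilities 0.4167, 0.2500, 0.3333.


E[X] = 18*0.4167 - 8*0.2500 + 27*0.3333
= 7.5006 - 2.0000 + 8.9991
= 14.4997

E[X] = 14.4997


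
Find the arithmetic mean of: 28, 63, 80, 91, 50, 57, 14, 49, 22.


Sum = 28 + 63 + 80 + 91 + 50 + 57 + 14 + 49 + 22 = 454
n = 9
Mean = 454/9 = 50.4444

Mean = 50.4444


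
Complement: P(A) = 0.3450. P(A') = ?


P(not A) = 1 - 0.3450 = 0.6550

P(not A) = 0.6550


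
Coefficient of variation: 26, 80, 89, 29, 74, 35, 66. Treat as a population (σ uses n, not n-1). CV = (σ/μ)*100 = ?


Mean = 57.0000
SD = 24.3545
CV = (24.3545/57.0000)*100 = 42.7272%

CV = 42.7272%


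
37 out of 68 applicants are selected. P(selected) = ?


P = 37/68 = 0.5441

P = 0.5441


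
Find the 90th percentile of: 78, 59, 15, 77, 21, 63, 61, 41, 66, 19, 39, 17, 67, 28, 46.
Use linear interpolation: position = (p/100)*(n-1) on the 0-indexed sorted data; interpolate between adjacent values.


Sorted: 15, 17, 19, 21, 28, 39, 41, 46, 59, 61, 63, 66, 67, 77, 78
n = 15
Index = 90/100 * 14 = 12.6000
Lower = data[12] = 67, Upper = data[13] = 77
P90 = 67 + 0.6000*(10) = 73.0000

P90 = 73.0000


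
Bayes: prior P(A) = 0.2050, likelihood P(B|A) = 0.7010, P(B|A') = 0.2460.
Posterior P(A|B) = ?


P(B) = P(B|A)*P(A) + P(B|A')*P(A')
= 0.7010*0.2050 + 0.2460*0.7950
= 0.143705 + 0.195570 = 0.339275
P(A|B) = 0.143705/0.339275 = 0.4236

P(A|B) = 0.4236


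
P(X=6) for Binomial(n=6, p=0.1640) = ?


C(6,6) = 1
p^6 = 1.945643e-05
(1-p)^0 = 1.000000
P = 1 * 1.945643e-05 * 1.000000 = 1.9456e-05

P(X=6) = 1.9456e-05


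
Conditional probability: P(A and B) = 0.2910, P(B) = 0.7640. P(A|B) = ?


P(A|B) = 0.2910/0.7640 = 0.3809

P(A|B) = 0.3809


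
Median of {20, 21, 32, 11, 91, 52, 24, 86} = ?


Sorted: 11, 20, 21, 24, 32, 52, 86, 91
n = 8 (even)
Middle values: 24 and 32
Median = (24+32)/2 = 28.0000

Median = 28.0000


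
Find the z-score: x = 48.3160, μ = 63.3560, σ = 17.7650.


z = (48.3160 - 63.3560)/17.7650
= -15.0400/17.7650
= -0.8466

z = -0.8466


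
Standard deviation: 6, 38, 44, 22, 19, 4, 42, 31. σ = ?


Mean = 25.7500
Variance = 212.1875
SD = sqrt(212.1875) = 14.5667

SD = 14.5667


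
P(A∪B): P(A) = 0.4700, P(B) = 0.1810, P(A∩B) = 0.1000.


P(A∪B) = 0.4700 + 0.1810 - 0.1000
= 0.6510 - 0.1000
= 0.5510

P(A∪B) = 0.5510


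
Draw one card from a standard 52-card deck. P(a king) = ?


4 kings in 52 cards
P = 4/52 = 0.0769

P = 0.0769


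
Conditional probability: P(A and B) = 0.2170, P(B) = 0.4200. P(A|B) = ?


P(A|B) = 0.2170/0.4200 = 0.5167

P(A|B) = 0.5167


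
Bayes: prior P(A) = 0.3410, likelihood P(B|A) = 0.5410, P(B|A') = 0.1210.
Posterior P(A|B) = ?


P(B) = P(B|A)*P(A) + P(B|A')*P(A')
= 0.5410*0.3410 + 0.1210*0.6590
= 0.184481 + 0.079739 = 0.264220
P(A|B) = 0.184481/0.264220 = 0.6982

P(A|B) = 0.6982


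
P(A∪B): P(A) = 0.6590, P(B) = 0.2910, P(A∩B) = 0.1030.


P(A∪B) = 0.6590 + 0.2910 - 0.1030
= 0.9500 - 0.1030
= 0.8470

P(A∪B) = 0.8470


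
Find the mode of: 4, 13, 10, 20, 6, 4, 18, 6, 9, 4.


Frequencies: 4:3, 6:2, 9:1, 10:1, 13:1, 18:1, 20:1
Max frequency = 3
Mode = 4

Mode = 4


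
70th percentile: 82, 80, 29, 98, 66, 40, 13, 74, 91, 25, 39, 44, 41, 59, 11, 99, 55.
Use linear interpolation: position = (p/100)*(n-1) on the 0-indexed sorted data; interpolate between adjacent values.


Sorted: 11, 13, 25, 29, 39, 40, 41, 44, 55, 59, 66, 74, 80, 82, 91, 98, 99
n = 17
Index = 70/100 * 16 = 11.2000
Lower = data[11] = 74, Upper = data[12] = 80
P70 = 74 + 0.2000*(6) = 75.2000

P70 = 75.2000


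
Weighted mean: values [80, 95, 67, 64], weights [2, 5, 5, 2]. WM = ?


Numerator = 80*2 + 95*5 + 67*5 + 64*2 = 1098
Denominator = 2 + 5 + 5 + 2 = 14
WM = 1098/14 = 78.4286

WM = 78.4286


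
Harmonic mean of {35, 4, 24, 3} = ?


Sum of reciprocals = 1/35 + 1/4 + 1/24 + 1/3 = 0.653571
HM = 4/0.653571 = 6.1202

HM = 6.1202


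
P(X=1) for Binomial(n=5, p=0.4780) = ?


C(5,1) = 5
p^1 = 0.478000
(1-p)^4 = 0.074248
P = 5 * 0.478000 * 0.074248 = 0.1775

P(X=1) = 0.1775


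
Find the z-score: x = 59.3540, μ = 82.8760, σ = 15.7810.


z = (59.3540 - 82.8760)/15.7810
= -23.5220/15.7810
= -1.4905

z = -1.4905


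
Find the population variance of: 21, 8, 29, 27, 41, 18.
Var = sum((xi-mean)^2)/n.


Mean = 24.0000
Squared deviations: 9.0000, 256.0000, 25.0000, 9.0000, 289.0000, 36.0000
Sum = 624.0000
Variance = 624.0000/6 = 104.0000

Variance = 104.0000


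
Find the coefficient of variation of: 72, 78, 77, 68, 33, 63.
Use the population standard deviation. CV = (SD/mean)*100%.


Mean = 65.1667
SD = 15.2689
CV = (15.2689/65.1667)*100 = 23.4305%

CV = 23.4305%


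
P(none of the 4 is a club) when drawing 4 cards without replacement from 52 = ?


P(no clubs) = (39/52) × (38/51) × (37/50) × (36/49)
= 0.3038

P = 0.3038


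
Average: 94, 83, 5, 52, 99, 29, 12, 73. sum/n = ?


Sum = 94 + 83 + 5 + 52 + 99 + 29 + 12 + 73 = 447
n = 8
Mean = 447/8 = 55.8750

Mean = 55.8750


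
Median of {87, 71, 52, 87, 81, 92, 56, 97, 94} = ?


Sorted: 52, 56, 71, 81, 87, 87, 92, 94, 97
n = 9 (odd)
Middle value = 87

Median = 87


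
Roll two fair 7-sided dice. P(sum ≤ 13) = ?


Total outcomes = 7×7 = 49
Favorable (sum ≤ 13): 48
P = 48/49 = 0.9796

P = 0.9796


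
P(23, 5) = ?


P(23,5) = 23!/18!
= 25852016738884976640000/6402373705728000
= 4037880

P(23,5) = 4037880


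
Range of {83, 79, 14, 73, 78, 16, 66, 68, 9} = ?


Max = 83, Min = 9
Range = 83 - 9 = 74

Range = 74


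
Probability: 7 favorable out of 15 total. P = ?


P = 7/15 = 0.4667

P = 0.4667


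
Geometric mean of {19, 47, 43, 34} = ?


Product = 19 × 47 × 43 × 34 = 1305566
GM = 1305566^(1/4) = 33.8026

GM = 33.8026


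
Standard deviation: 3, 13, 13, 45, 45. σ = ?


Mean = 23.8000
Variance = 312.9600
SD = sqrt(312.9600) = 17.6907

SD = 17.6907


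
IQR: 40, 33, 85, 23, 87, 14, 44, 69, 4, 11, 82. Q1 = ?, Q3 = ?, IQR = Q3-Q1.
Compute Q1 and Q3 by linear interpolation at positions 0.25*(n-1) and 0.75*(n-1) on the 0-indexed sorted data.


Sorted: 4, 11, 14, 23, 33, 40, 44, 69, 82, 85, 87
Q1 (25th %ile) = 18.5000
Q3 (75th %ile) = 75.5000
IQR = 75.5000 - 18.5000 = 57.0000

IQR = 57.0000


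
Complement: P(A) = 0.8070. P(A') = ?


P(not A) = 1 - 0.8070 = 0.1930

P(not A) = 0.1930


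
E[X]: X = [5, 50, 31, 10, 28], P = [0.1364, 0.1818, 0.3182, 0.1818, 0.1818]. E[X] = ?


E[X] = 5*0.1364 + 50*0.1818 + 31*0.3182 + 10*0.1818 + 28*0.1818
= 0.6820 + 9.0900 + 9.8642 + 1.8180 + 5.0904
= 26.5446

E[X] = 26.5446


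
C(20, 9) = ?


C(20,9) = 20!/(9! × 11!)
= 2432902008176640000/(362880 × 39916800)
= 167960

C(20,9) = 167960


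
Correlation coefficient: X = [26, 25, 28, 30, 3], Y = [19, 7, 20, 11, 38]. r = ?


Mean X = 22.4000, Mean Y = 19.0000
SD X = 9.850888, SD Y = 10.677078
Cov = -91.000000
r = -91.000000/(9.850888*10.677078) = -0.8652

r = -0.8652


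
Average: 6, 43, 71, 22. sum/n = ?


Sum = 6 + 43 + 71 + 22 = 142
n = 4
Mean = 142/4 = 35.5000

Mean = 35.5000


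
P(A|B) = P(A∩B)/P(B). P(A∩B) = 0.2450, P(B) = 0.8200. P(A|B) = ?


P(A|B) = 0.2450/0.8200 = 0.2988

P(A|B) = 0.2988


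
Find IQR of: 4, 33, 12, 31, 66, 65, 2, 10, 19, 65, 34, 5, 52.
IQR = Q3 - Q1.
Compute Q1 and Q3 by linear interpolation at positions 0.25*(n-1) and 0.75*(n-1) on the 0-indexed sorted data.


Sorted: 2, 4, 5, 10, 12, 19, 31, 33, 34, 52, 65, 65, 66
Q1 (25th %ile) = 10.0000
Q3 (75th %ile) = 52.0000
IQR = 52.0000 - 10.0000 = 42.0000

IQR = 42.0000


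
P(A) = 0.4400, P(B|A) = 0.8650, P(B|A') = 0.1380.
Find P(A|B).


P(B) = P(B|A)*P(A) + P(B|A')*P(A')
= 0.8650*0.4400 + 0.1380*0.5600
= 0.380600 + 0.077280 = 0.457880
P(A|B) = 0.380600/0.457880 = 0.8312

P(A|B) = 0.8312


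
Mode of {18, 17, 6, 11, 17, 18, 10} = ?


Frequencies: 6:1, 10:1, 11:1, 17:2, 18:2
Max frequency = 2
Mode = 17, 18

Mode = 17, 18


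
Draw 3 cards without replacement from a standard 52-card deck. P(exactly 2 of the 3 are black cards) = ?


Hypergeometric: P(X=2) = C(26,2)·C(26,1) / C(52,3)
= 325 × 26 / 22100
= 8450/22100 = 0.3824

P = 0.3824


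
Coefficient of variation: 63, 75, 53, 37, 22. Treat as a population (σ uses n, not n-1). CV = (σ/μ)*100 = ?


Mean = 50.0000
SD = 18.7403
CV = (18.7403/50.0000)*100 = 37.4807%

CV = 37.4807%


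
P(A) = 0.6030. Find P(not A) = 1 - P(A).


P(not A) = 1 - 0.6030 = 0.3970

P(not A) = 0.3970


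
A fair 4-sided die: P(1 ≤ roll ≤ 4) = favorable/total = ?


Favorable outcomes (1 ≤ roll ≤ 4): 4
Total outcomes = 4
P = 4/4 = 1.0000

P = 1.0000


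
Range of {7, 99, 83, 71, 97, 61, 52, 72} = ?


Max = 99, Min = 7
Range = 99 - 7 = 92

Range = 92


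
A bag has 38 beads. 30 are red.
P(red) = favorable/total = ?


P = 30/38 = 0.7895

P = 0.7895


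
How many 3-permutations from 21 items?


P(21,3) = 21!/18!
= 51090942171709440000/6402373705728000
= 7980

P(21,3) = 7980


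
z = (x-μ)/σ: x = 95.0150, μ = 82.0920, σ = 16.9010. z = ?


z = (95.0150 - 82.0920)/16.9010
= 12.9230/16.9010
= 0.7646

z = 0.7646


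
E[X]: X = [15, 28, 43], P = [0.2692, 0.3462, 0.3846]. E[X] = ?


E[X] = 15*0.2692 + 28*0.3462 + 43*0.3846
= 4.0380 + 9.6936 + 16.5378
= 30.2694

E[X] = 30.2694


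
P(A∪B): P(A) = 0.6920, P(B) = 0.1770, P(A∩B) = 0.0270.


P(A∪B) = 0.6920 + 0.1770 - 0.0270
= 0.8690 - 0.0270
= 0.8420

P(A∪B) = 0.8420


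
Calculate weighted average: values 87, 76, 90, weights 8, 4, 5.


Numerator = 87*8 + 76*4 + 90*5 = 1450
Denominator = 8 + 4 + 5 = 17
WM = 1450/17 = 85.2941

WM = 85.2941


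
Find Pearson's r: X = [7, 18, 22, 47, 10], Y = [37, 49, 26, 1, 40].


Mean X = 20.8000, Mean Y = 30.6000
SD X = 14.161921, SD Y = 16.523922
Cov = -204.480000
r = -204.480000/(14.161921*16.523922) = -0.8738

r = -0.8738


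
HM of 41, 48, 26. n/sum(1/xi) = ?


Sum of reciprocals = 1/41 + 1/48 + 1/26 = 0.083685
HM = 3/0.083685 = 35.8487

HM = 35.8487


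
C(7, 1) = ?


C(7,1) = 7!/(1! × 6!)
= 5040/(1 × 720)
= 7

C(7,1) = 7


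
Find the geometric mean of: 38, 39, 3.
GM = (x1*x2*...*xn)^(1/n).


Product = 38 × 39 × 3 = 4446
GM = 4446^(1/3) = 16.4433

GM = 16.4433


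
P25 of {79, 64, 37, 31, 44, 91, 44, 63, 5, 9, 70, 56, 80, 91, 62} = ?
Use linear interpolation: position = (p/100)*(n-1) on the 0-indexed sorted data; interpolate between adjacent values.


Sorted: 5, 9, 31, 37, 44, 44, 56, 62, 63, 64, 70, 79, 80, 91, 91
n = 15
Index = 25/100 * 14 = 3.5000
Lower = data[3] = 37, Upper = data[4] = 44
P25 = 37 + 0.5000*(7) = 40.5000

P25 = 40.5000


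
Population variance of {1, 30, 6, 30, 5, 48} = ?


Mean = 20.0000
Squared deviations: 361.0000, 100.0000, 196.0000, 100.0000, 225.0000, 784.0000
Sum = 1766.0000
Variance = 1766.0000/6 = 294.3333

Variance = 294.3333


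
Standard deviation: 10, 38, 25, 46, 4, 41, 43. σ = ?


Mean = 29.5714
Variance = 244.2449
SD = sqrt(244.2449) = 15.6283

SD = 15.6283


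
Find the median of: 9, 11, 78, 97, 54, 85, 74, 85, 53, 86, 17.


Sorted: 9, 11, 17, 53, 54, 74, 78, 85, 85, 86, 97
n = 11 (odd)
Middle value = 74

Median = 74


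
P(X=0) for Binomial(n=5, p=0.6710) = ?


C(5,0) = 1
p^0 = 1.000000
(1-p)^5 = 0.003855
P = 1 * 1.000000 * 0.003855 = 0.0039

P(X=0) = 0.0039


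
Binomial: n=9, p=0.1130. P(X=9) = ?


C(9,9) = 1
p^9 = 3.004042e-09
(1-p)^0 = 1.000000
P = 1 * 3.004042e-09 * 1.000000 = 3.0040e-09

P(X=9) = 3.0040e-09


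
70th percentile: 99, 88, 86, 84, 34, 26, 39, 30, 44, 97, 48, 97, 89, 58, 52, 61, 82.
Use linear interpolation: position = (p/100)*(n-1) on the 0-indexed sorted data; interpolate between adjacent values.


Sorted: 26, 30, 34, 39, 44, 48, 52, 58, 61, 82, 84, 86, 88, 89, 97, 97, 99
n = 17
Index = 70/100 * 16 = 11.2000
Lower = data[11] = 86, Upper = data[12] = 88
P70 = 86 + 0.2000*(2) = 86.4000

P70 = 86.4000


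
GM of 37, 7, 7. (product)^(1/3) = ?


Product = 37 × 7 × 7 = 1813
GM = 1813^(1/3) = 12.1936

GM = 12.1936


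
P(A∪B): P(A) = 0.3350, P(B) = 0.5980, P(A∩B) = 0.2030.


P(A∪B) = 0.3350 + 0.5980 - 0.2030
= 0.9330 - 0.2030
= 0.7300

P(A∪B) = 0.7300


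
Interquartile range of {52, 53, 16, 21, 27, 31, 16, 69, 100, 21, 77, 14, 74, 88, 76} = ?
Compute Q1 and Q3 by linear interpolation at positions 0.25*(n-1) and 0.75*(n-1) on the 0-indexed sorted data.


Sorted: 14, 16, 16, 21, 21, 27, 31, 52, 53, 69, 74, 76, 77, 88, 100
Q1 (25th %ile) = 21.0000
Q3 (75th %ile) = 75.0000
IQR = 75.0000 - 21.0000 = 54.0000

IQR = 54.0000


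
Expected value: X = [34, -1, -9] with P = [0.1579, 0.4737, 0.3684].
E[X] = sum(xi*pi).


E[X] = 34*0.1579 - 1*0.4737 - 9*0.3684
= 5.3686 - 0.4737 - 3.3156
= 1.5793

E[X] = 1.5793


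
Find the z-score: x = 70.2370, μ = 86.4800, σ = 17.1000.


z = (70.2370 - 86.4800)/17.1000
= -16.2430/17.1000
= -0.9499

z = -0.9499


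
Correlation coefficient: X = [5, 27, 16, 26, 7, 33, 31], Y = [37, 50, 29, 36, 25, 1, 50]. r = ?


Mean X = 20.7143, Mean Y = 32.5714
SD X = 10.565635, SD Y = 15.610044
Cov = -4.265306
r = -4.265306/(10.565635*15.610044) = -0.0259

r = -0.0259


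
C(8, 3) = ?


C(8,3) = 8!/(3! × 5!)
= 40320/(6 × 120)
= 56

C(8,3) = 56


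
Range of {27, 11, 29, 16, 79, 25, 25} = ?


Max = 79, Min = 11
Range = 79 - 11 = 68

Range = 68


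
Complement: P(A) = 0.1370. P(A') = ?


P(not A) = 1 - 0.1370 = 0.8630

P(not A) = 0.8630


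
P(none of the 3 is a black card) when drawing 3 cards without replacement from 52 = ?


P(no black cards) = (26/52) × (25/51) × (24/50)
= 0.1176

P = 0.1176


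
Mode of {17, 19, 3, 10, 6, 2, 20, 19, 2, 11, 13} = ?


Frequencies: 2:2, 3:1, 6:1, 10:1, 11:1, 13:1, 17:1, 19:2, 20:1
Max frequency = 2
Mode = 2, 19

Mode = 2, 19


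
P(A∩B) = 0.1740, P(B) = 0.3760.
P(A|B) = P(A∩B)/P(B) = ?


P(A|B) = 0.1740/0.3760 = 0.4628

P(A|B) = 0.4628


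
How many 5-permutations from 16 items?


P(16,5) = 16!/11!
= 20922789888000/39916800
= 524160

P(16,5) = 524160


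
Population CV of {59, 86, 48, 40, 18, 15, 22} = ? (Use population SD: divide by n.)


Mean = 41.1429
SD = 23.7993
CV = (23.7993/41.1429)*100 = 57.8456%

CV = 57.8456%


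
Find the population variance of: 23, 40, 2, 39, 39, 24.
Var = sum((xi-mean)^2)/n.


Mean = 27.8333
Squared deviations: 23.3611, 148.0278, 667.3611, 124.6944, 124.6944, 14.6944
Sum = 1102.8333
Variance = 1102.8333/6 = 183.8056

Variance = 183.8056


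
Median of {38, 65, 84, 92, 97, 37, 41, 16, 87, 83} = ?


Sorted: 16, 37, 38, 41, 65, 83, 84, 87, 92, 97
n = 10 (even)
Middle values: 65 and 83
Median = (65+83)/2 = 74.0000

Median = 74.0000


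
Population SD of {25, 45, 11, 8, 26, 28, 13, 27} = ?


Mean = 22.8750
Variance = 125.8594
SD = sqrt(125.8594) = 11.2187

SD = 11.2187


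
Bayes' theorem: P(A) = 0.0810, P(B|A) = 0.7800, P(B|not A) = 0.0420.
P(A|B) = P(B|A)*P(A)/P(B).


P(B) = P(B|A)*P(A) + P(B|A')*P(A')
= 0.7800*0.0810 + 0.0420*0.9190
= 0.063180 + 0.038598 = 0.101778
P(A|B) = 0.063180/0.101778 = 0.6208

P(A|B) = 0.6208


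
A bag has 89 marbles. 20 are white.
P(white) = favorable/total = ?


P = 20/89 = 0.2247

P = 0.2247


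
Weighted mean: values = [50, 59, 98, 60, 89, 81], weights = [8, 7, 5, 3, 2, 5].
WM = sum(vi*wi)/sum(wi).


Numerator = 50*8 + 59*7 + 98*5 + 60*3 + 89*2 + 81*5 = 2066
Denominator = 8 + 7 + 5 + 3 + 2 + 5 = 30
WM = 2066/30 = 68.8667

WM = 68.8667


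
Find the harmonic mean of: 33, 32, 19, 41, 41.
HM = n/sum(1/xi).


Sum of reciprocals = 1/33 + 1/32 + 1/19 + 1/41 + 1/41 = 0.162965
HM = 5/0.162965 = 30.6814

HM = 30.6814


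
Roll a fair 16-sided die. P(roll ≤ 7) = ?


Favorable outcomes (roll ≤ 7): 7
Total outcomes = 16
P = 7/16 = 0.4375

P = 0.4375


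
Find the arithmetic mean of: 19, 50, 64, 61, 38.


Sum = 19 + 50 + 64 + 61 + 38 = 232
n = 5
Mean = 232/5 = 46.4000

Mean = 46.4000


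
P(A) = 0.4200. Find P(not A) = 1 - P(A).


P(not A) = 1 - 0.4200 = 0.5800

P(not A) = 0.5800


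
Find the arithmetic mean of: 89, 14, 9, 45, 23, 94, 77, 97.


Sum = 89 + 14 + 9 + 45 + 23 + 94 + 77 + 97 = 448
n = 8
Mean = 448/8 = 56.0000

Mean = 56.0000


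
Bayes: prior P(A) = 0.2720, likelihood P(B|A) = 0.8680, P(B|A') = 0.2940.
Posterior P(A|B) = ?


P(B) = P(B|A)*P(A) + P(B|A')*P(A')
= 0.8680*0.2720 + 0.2940*0.7280
= 0.236096 + 0.214032 = 0.450128
P(A|B) = 0.236096/0.450128 = 0.5245

P(A|B) = 0.5245


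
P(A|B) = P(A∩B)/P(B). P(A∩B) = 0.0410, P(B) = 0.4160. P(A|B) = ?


P(A|B) = 0.0410/0.4160 = 0.0986

P(A|B) = 0.0986


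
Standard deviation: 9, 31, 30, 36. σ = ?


Mean = 26.5000
Variance = 107.2500
SD = sqrt(107.2500) = 10.3562

SD = 10.3562


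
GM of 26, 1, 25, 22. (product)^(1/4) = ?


Product = 26 × 1 × 25 × 22 = 14300
GM = 14300^(1/4) = 10.9354

GM = 10.9354


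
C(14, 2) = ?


C(14,2) = 14!/(2! × 12!)
= 87178291200/(2 × 479001600)
= 91

C(14,2) = 91


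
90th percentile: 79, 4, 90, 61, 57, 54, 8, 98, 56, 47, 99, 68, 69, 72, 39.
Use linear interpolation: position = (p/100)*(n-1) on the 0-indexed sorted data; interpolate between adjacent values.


Sorted: 4, 8, 39, 47, 54, 56, 57, 61, 68, 69, 72, 79, 90, 98, 99
n = 15
Index = 90/100 * 14 = 12.6000
Lower = data[12] = 90, Upper = data[13] = 98
P90 = 90 + 0.6000*(8) = 94.8000

P90 = 94.8000


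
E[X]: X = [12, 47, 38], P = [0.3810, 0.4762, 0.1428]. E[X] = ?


E[X] = 12*0.3810 + 47*0.4762 + 38*0.1428
= 4.5720 + 22.3814 + 5.4264
= 32.3798

E[X] = 32.3798


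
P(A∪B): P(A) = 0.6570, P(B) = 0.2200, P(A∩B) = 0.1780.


P(A∪B) = 0.6570 + 0.2200 - 0.1780
= 0.8770 - 0.1780
= 0.6990

P(A∪B) = 0.6990


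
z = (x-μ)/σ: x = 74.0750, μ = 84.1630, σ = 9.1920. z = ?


z = (74.0750 - 84.1630)/9.1920
= -10.0880/9.1920
= -1.0975

z = -1.0975


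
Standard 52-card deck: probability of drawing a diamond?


13 diamonds in 52 cards
P = 13/52 = 0.2500

P = 0.2500


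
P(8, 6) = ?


P(8,6) = 8!/2!
= 40320/2
= 20160

P(8,6) = 20160


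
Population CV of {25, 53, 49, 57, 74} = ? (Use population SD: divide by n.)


Mean = 51.6000
SD = 15.7937
CV = (15.7937/51.6000)*100 = 30.6079%

CV = 30.6079%


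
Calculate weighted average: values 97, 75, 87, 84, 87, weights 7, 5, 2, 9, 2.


Numerator = 97*7 + 75*5 + 87*2 + 84*9 + 87*2 = 2158
Denominator = 7 + 5 + 2 + 9 + 2 = 25
WM = 2158/25 = 86.3200

WM = 86.3200


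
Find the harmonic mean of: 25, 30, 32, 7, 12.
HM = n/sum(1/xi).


Sum of reciprocals = 1/25 + 1/30 + 1/32 + 1/7 + 1/12 = 0.330774
HM = 5/0.330774 = 15.1161

HM = 15.1161


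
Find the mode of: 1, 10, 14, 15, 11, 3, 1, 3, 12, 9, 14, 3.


Frequencies: 1:2, 3:3, 9:1, 10:1, 11:1, 12:1, 14:2, 15:1
Max frequency = 3
Mode = 3

Mode = 3


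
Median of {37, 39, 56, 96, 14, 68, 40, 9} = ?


Sorted: 9, 14, 37, 39, 40, 56, 68, 96
n = 8 (even)
Middle values: 39 and 40
Median = (39+40)/2 = 39.5000

Median = 39.5000


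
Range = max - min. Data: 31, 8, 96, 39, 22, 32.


Max = 96, Min = 8
Range = 96 - 8 = 88

Range = 88


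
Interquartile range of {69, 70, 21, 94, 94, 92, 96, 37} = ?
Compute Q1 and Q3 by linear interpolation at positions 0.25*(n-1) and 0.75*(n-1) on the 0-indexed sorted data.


Sorted: 21, 37, 69, 70, 92, 94, 94, 96
Q1 (25th %ile) = 61.0000
Q3 (75th %ile) = 94.0000
IQR = 94.0000 - 61.0000 = 33.0000

IQR = 33.0000


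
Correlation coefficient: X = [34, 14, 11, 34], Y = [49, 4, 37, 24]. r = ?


Mean X = 23.2500, Mean Y = 28.5000
SD X = 10.802199, SD Y = 16.680827
Cov = 73.625000
r = 73.625000/(10.802199*16.680827) = 0.4086

r = 0.4086
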